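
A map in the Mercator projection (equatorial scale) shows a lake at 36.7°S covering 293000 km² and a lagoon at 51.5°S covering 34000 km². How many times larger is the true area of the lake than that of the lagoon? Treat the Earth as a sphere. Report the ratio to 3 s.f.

14.3

Since Mercator area scale is 1/cos²φ, the true area equals the apparent area multiplied by cos²φ.
True area of lake: 293000 × cos²(36.7°) = 293000 × 0.6428 = 188400 km².
True area of lagoon: 34000 × cos²(51.5°) = 34000 × 0.3875 = 13180 km².
Ratio = 188400 / 13180 ≈ 14.3.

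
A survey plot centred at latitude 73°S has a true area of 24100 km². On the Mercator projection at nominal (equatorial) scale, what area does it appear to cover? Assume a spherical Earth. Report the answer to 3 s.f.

The Mercator projection is conformal; its linear scale factor is the same in every direction and equals sec φ = 1/cos φ.
Areal scale = k² = sec²φ = 1/cos²(73°) = 1/0.2924² = 11.70.
Apparent area = 24100 × 11.70 ≈ 282000 km².

282000 km²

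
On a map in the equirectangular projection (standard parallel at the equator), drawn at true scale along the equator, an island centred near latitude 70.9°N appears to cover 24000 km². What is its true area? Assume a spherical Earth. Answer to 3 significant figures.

For the equirectangular projection with φ₀ = 0 (plate carrée), h = 1 along meridians and k = sec φ along parallels.
Areal scale = h·k = 1 × sec φ; at 70.9°, h = 1.000, k = 3.056, so h·k = 3.056.
True area = apparent / (areal scale) = 24000 / 3.056 ≈ 7850 km².

7850 km²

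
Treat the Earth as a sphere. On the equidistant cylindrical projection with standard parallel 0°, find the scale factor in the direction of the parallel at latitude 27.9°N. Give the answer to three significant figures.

In the plate carrée (x = Rλ, y = Rφ), meridians are true-scale (h = 1) and parallels are stretched by k = sec φ.
k = 1/cos 27.9° = 1/0.8838 = 1.132.

1.13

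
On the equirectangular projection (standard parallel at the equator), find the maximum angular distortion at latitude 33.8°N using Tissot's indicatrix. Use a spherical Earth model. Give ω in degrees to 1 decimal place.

For the equirectangular projection with φ₀ = 0 (plate carrée), h = 1 along meridians and k = sec φ along parallels.
At 33.8°: h = 1.000, k = 1.203; principal scales a = 1.203, b = 1.000.
sin(ω/2) = (a − b)/(a + b) = 0.2034/2.203 = 0.09231, so ω = 2 arcsin(0.09231) ≈ 10.6°.

10.6°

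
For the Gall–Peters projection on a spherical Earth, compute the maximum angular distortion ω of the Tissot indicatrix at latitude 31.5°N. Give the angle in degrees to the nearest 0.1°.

The Gall–Peters projection is cylindrical equal-area with φ₀ = 45°. A cylindrical equal-area projection with standard parallel φ₀ has meridian scale h = cos φ / cos φ₀ and parallel scale k = cos φ₀ / cos φ (so areas are preserved, h·k = 1).
At 31.5°: h = 1.206, k = 0.8293; principal scales a = 1.206, b = 0.8293.
sin(ω/2) = (a − b)/(a + b) = 0.3765/2.035 = 0.1850, so ω = 2 arcsin(0.1850) ≈ 21.3°.

21.3°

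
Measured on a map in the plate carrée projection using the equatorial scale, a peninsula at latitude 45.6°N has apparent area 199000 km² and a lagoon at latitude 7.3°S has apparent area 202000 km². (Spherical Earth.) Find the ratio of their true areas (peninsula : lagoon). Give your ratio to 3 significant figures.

0.695

Plate carrée has h = 1 and k = sec φ, giving areal scale sec φ; true area = (apparent area) · cos φ.
True area of peninsula: 199000 × cos(45.6°) = 199000 × 0.6997 = 139200 km².
True area of lagoon: 202000 × cos(7.3°) = 202000 × 0.9919 = 200400 km².
Ratio = 139200 / 200400 ≈ 0.695.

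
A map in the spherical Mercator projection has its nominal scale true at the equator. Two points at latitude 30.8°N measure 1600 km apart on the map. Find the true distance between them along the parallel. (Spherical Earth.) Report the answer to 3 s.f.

1370 km

The Mercator projection is conformal; its linear scale factor is the same in every direction and equals sec φ = 1/cos φ.
Along the parallel at 30.8°, map distances are exaggerated by k = sec 30.8° = 1.164.
True distance = 1600 / 1.164 = 1600 × cos 30.8° ≈ 1370 km.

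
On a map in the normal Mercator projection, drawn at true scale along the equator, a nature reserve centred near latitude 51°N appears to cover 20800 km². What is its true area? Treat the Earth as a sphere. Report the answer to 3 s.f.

The Mercator projection is conformal; its linear scale factor is the same in every direction and equals sec φ = 1/cos φ.
Areal scale = k² = sec²φ = 1/cos²(51°) = 1/0.6293² = 2.525.
True area = apparent / (areal scale) = 20800 / 2.525 ≈ 8240 km².

8240 km²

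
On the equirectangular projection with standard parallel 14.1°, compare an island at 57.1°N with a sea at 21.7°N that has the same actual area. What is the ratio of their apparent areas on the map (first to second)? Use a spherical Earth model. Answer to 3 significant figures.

In the equirectangular projection with standard parallel φ₀ = 14.1° (x = Rλ cos φ₀, y = Rφ), meridians are true-scale (h = 1) and the parallel scale is k = cos φ₀ / cos φ.
Areal scale at 57.1°: h·k = 1.000 × 1.786 = 1.786.
Areal scale at 21.7°: h·k = 1.000 × 1.044 = 1.044.
Ratio = 1.786/1.044 ≈ 1.71.

1.71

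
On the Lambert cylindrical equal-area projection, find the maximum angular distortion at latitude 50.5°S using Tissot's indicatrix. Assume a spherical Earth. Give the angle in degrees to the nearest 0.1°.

The Lambert cylindrical equal-area projection is the cylindrical equal-area projection with its standard parallel at the equator (φ₀ = 0). Cylindrical equal-area (φ₀ = 0°): h = cos φ / cos 0° along meridians, k = cos 0° / cos φ along parallels; h·k = 1.
At 50.5°: h = 0.6361, k = 1.572; principal scales a = 1.572, b = 0.6361.
sin(ω/2) = (a − b)/(a + b) = 0.9361/2.208 = 0.4239, so ω = 2 arcsin(0.4239) ≈ 50.2°.

50.2°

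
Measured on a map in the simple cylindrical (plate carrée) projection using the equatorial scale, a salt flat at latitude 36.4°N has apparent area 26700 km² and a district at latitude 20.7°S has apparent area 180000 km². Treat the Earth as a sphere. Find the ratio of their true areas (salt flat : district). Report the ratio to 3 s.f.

0.128

On the plate carrée, areal scale = h·k = 1 × sec φ, so true area = apparent × cos φ.
True area of salt flat: 26700 × cos(36.4°) = 26700 × 0.8049 = 21490 km².
True area of district: 180000 × cos(20.7°) = 180000 × 0.9354 = 168400 km².
Ratio = 21490 / 168400 ≈ 0.128.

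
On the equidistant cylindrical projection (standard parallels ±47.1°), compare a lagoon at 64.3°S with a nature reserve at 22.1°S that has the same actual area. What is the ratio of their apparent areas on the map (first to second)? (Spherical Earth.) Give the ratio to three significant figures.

2.14

The equidistant cylindrical projection with φ₀ = 47.1° has h = 1 (meridians true) and k = cos φ₀ / cos φ along parallels.
Areal scale at 64.3°: h·k = 1.000 × 1.570 = 1.570.
Areal scale at 22.1°: h·k = 1.000 × 0.7347 = 0.7347.
Ratio = 1.570/0.7347 ≈ 2.14.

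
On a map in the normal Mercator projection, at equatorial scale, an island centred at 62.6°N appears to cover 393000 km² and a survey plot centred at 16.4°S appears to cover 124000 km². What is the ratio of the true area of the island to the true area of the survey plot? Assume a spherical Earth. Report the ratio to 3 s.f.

0.729

Mercator's areal exaggeration is sec²φ; hence true area = (apparent area) · cos²φ.
True area of island: 393000 × cos²(62.6°) = 393000 × 0.2118 = 83230 km².
True area of survey plot: 124000 × cos²(16.4°) = 124000 × 0.9203 = 114100 km².
Ratio = 83230 / 114100 ≈ 0.729.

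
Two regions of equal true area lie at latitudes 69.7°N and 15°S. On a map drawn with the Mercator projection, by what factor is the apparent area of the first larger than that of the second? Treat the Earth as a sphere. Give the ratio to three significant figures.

7.75

Mercator areal scale is sec²φ.
At 69.7°: sec²(69.7°) = 1/0.3469² = 8.308.
At 15°: sec²(15°) = 1/0.9659² = 1.072.
Ratio = 8.308/1.072 = cos²(15°)/cos²(69.7°) ≈ 7.75.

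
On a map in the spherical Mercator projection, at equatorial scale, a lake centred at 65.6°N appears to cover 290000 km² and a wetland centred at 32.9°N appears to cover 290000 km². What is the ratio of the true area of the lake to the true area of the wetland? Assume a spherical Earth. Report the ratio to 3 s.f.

Since Mercator area scale is 1/cos²φ, the true area equals the apparent area multiplied by cos²φ.
True area of lake: 290000 × cos²(65.6°) = 290000 × 0.1707 = 49490 km².
True area of wetland: 290000 × cos²(32.9°) = 290000 × 0.7050 = 204400 km².
Ratio = 49490 / 204400 ≈ 0.242.

0.242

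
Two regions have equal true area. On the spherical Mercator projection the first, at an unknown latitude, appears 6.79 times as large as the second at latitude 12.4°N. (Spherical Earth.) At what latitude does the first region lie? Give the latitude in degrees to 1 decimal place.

On Mercator, (apparent₁)/(apparent₂) = sec²φ₁ / sec²φ₂ when true areas are equal.
cos²φ₂ / cos²φ₁ = 6.79  ⇒  cos φ₁ = cos 12.4° / √6.79 = 0.9767/2.606 = 0.3748.
φ₁ = arccos(0.3748) ≈ 68.0°.

68.0°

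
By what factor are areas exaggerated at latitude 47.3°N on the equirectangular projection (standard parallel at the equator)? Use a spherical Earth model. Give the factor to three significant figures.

1.47

For the equirectangular projection with φ₀ = 0 (plate carrée), h = 1 along meridians and k = sec φ along parallels.
Areal scale = h·k = 1 × sec φ; at 47.3°, h = 1.000, k = 1.475, so h·k = 1.475.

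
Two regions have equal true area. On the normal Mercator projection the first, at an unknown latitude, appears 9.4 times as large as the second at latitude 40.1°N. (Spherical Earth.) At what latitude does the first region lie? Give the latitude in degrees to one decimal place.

Mercator areal scale is sec²φ, so apparent-area ratio = sec²φ₁ / sec²φ₂ = cos²φ₂ / cos²φ₁.
cos²φ₂ / cos²φ₁ = 9.4  ⇒  cos φ₁ = cos 40.1° / √9.4 = 0.7649/3.066 = 0.2495.
φ₁ = arccos(0.2495) ≈ 75.6°.

75.6°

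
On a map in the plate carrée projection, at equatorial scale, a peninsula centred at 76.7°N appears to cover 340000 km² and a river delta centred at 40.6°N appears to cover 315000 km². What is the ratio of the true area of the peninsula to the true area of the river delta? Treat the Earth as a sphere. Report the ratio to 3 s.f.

0.327

Plate carrée has h = 1 and k = sec φ, giving areal scale sec φ; true area = (apparent area) · cos φ.
True area of peninsula: 340000 × cos(76.7°) = 340000 × 0.2300 = 78220 km².
True area of river delta: 315000 × cos(40.6°) = 315000 × 0.7593 = 239200 km².
Ratio = 78220 / 239200 ≈ 0.327.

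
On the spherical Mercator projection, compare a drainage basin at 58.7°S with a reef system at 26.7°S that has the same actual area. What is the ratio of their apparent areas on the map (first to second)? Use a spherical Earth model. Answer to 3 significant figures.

2.96

Mercator is conformal with k = sec φ, so areal scale = k² = sec²φ.
At 58.7°: sec²(58.7°) = 1/0.5195² = 3.705.
At 26.7°: sec²(26.7°) = 1/0.8934² = 1.253.
Ratio = 3.705/1.253 = cos²(26.7°)/cos²(58.7°) ≈ 2.96.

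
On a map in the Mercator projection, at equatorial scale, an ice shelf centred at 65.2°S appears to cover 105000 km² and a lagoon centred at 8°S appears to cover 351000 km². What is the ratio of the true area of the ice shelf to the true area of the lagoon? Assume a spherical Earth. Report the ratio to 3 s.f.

Mercator's areal exaggeration is sec²φ; hence true area = (apparent area) · cos²φ.
True area of ice shelf: 105000 × cos²(65.2°) = 105000 × 0.1759 = 18470 km².
True area of lagoon: 351000 × cos²(8°) = 351000 × 0.9806 = 344200 km².
Ratio = 18470 / 344200 ≈ 0.0537.

0.0537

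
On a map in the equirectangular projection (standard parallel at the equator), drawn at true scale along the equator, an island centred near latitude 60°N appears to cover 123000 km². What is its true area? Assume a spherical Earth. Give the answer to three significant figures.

In the plate carrée (x = Rλ, y = Rφ), meridians are true-scale (h = 1) and parallels are stretched by k = sec φ.
Areal scale = h·k = 1 × sec φ; at 60°, h = 1.000, k = 2.000, so h·k = 2.000.
True area = apparent / (areal scale) = 123000 / 2.000 ≈ 61500 km².

61500 km²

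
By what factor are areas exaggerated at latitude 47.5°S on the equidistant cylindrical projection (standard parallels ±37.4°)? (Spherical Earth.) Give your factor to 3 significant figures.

1.18

The equidistant cylindrical projection with φ₀ = 37.4° has h = 1 (meridians true) and k = cos φ₀ / cos φ along parallels.
Areal scale = h·k = 1 × cos φ₀ / cos φ; at 47.5°, h = 1.000, k = 1.176, so h·k = 1.176.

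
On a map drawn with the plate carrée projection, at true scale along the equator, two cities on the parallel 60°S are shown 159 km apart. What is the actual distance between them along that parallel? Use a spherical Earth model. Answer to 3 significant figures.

Plate carrée maps x = Rλ, y = Rφ. The meridian scale is h = 1 and the parallel scale is k = 1/cos φ = sec φ.
Along the parallel at 60°, map distances are exaggerated by k = sec 60° = 2.000.
True distance = 159 / 2.000 = 159 × cos 60° ≈ 79.5 km.

79.5 km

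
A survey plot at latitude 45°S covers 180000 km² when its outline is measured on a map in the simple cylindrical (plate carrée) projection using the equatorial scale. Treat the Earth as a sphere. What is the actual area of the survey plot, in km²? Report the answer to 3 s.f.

Plate carrée maps x = Rλ, y = Rφ. The meridian scale is h = 1 and the parallel scale is k = 1/cos φ = sec φ.
Areal scale = h·k = 1 × sec φ; at 45°, h = 1.000, k = 1.414, so h·k = 1.414.
True area = apparent / (areal scale) = 180000 / 1.414 ≈ 127000 km².

127000 km²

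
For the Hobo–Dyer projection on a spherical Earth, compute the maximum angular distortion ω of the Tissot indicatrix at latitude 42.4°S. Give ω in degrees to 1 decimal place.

8.2°

The Hobo–Dyer projection is cylindrical equal-area with φ₀ = 37.5°. Cylindrical equal-area (φ₀ = 37.5°): h = cos φ / cos 37.5° along meridians, k = cos 37.5° / cos φ along parallels; h·k = 1.
At 42.4°: h = 0.9308, k = 1.074; principal scales a = 1.074, b = 0.9308.
sin(ω/2) = (a − b)/(a + b) = 0.1435/2.005 = 0.07159, so ω = 2 arcsin(0.07159) ≈ 8.2°.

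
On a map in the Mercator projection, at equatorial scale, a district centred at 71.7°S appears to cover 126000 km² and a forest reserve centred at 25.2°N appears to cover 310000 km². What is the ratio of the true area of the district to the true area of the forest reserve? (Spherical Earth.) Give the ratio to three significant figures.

0.0489

Since Mercator area scale is 1/cos²φ, the true area equals the apparent area multiplied by cos²φ.
True area of district: 126000 × cos²(71.7°) = 126000 × 0.09859 = 12420 km².
True area of forest reserve: 310000 × cos²(25.2°) = 310000 × 0.8187 = 253800 km².
Ratio = 12420 / 253800 ≈ 0.0489.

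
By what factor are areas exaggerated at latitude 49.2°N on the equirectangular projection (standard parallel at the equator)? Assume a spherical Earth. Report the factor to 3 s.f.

1.53

Plate carrée maps x = Rλ, y = Rφ. The meridian scale is h = 1 and the parallel scale is k = 1/cos φ = sec φ.
Areal scale = h·k = 1 × sec φ; at 49.2°, h = 1.000, k = 1.530, so h·k = 1.530.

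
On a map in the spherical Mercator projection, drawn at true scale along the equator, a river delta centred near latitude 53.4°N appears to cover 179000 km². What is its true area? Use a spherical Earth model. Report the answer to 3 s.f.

Mercator is conformal, so the point scale is isotropic: h = k = sec φ = 1/cos φ.
Areal scale = k² = sec²φ = 1/cos²(53.4°) = 1/0.5962² = 2.813.
True area = apparent / (areal scale) = 179000 / 2.813 ≈ 63600 km².

63600 km²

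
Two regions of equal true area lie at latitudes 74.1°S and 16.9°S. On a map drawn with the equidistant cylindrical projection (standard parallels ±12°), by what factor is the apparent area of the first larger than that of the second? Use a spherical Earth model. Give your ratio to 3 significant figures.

With standard parallel φ₀ = 12°, the equirectangular projection gives x = Rλ cos φ₀, y = Rφ, so h = 1 and k = cos 12° / cos φ.
Areal scale at 74.1°: h·k = 1.000 × 3.570 = 3.570.
Areal scale at 16.9°: h·k = 1.000 × 1.022 = 1.022.
Ratio = 3.570/1.022 ≈ 3.49.

3.49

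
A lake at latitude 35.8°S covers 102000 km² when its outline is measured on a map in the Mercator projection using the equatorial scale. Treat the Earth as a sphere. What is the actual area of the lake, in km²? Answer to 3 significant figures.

67100 km²

For Mercator, h = k = sec φ (a conformal cylindrical projection has a single point scale, 1/cos φ).
Areal scale = k² = sec²φ = 1/cos²(35.8°) = 1/0.8111² = 1.520.
True area = apparent / (areal scale) = 102000 / 1.520 ≈ 67100 km².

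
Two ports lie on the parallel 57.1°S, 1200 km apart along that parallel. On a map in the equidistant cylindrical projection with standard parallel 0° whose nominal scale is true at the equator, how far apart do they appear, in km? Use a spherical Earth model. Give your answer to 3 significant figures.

In the plate carrée (x = Rλ, y = Rφ), meridians are true-scale (h = 1) and parallels are stretched by k = sec φ.
Along the parallel, k = sec 57.1° = 1/0.5432 = 1.841.
Map distance = 1200 × 1.841 ≈ 2210 km.

2210 km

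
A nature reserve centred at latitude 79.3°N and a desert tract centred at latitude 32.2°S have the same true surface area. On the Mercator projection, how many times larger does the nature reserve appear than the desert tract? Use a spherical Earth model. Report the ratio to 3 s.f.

20.8

On Mercator, area is exaggerated by sec²φ = 1/cos²φ.
At 79.3°: sec²(79.3°) = 1/0.1857² = 29.01.
At 32.2°: sec²(32.2°) = 1/0.8462² = 1.397.
Ratio = 29.01/1.397 = cos²(32.2°)/cos²(79.3°) ≈ 20.8.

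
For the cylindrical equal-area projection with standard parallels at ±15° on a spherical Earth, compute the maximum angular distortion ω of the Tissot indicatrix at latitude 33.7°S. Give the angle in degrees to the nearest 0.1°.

A cylindrical equal-area projection with standard parallel φ₀ has meridian scale h = cos φ / cos φ₀ and parallel scale k = cos φ₀ / cos φ (so areas are preserved, h·k = 1).
At 33.7°: h = 0.8613, k = 1.161; principal scales a = 1.161, b = 0.8613.
sin(ω/2) = (a − b)/(a + b) = 0.2997/2.022 = 0.1482, so ω = 2 arcsin(0.1482) ≈ 17.0°.

17.0°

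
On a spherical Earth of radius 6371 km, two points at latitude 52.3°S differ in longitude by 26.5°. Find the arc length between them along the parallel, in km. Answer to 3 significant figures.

1800 km

Arc length along a parallel = R cos φ · Δλ (with Δλ in radians).
= 6371 × cos 52.3° × (26.5° × π/180) = 6371 × 0.6115 × 0.4625 ≈ 1800 km.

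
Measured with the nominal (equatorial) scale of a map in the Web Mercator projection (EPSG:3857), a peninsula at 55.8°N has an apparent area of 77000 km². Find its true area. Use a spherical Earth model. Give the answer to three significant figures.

For Mercator, h = k = sec φ (a conformal cylindrical projection has a single point scale, 1/cos φ).
Areal scale = k² = sec²φ = 1/cos²(55.8°) = 1/0.5621² = 3.165.
True area = apparent / (areal scale) = 77000 / 3.165 ≈ 24300 km².

24300 km²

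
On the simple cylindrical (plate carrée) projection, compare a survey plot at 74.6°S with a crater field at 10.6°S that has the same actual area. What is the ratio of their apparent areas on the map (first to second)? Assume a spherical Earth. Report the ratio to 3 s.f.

Plate carrée maps x = Rλ, y = Rφ. The meridian scale is h = 1 and the parallel scale is k = 1/cos φ = sec φ.
Areal scale at 74.6°: h·k = 1.000 × 3.766 = 3.766.
Areal scale at 10.6°: h·k = 1.000 × 1.017 = 1.017.
Ratio = 3.766/1.017 ≈ 3.70.

3.70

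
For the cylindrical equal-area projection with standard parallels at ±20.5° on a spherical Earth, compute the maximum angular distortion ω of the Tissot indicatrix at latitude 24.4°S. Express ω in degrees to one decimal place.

3.2°

Cylindrical equal-area (φ₀ = 20.5°): h = cos φ / cos 20.5° along meridians, k = cos 20.5° / cos φ along parallels; h·k = 1.
At 24.4°: h = 0.9723, k = 1.029; principal scales a = 1.029, b = 0.9723.
sin(ω/2) = (a − b)/(a + b) = 0.05628/2.001 = 0.02813, so ω = 2 arcsin(0.02813) ≈ 3.2°.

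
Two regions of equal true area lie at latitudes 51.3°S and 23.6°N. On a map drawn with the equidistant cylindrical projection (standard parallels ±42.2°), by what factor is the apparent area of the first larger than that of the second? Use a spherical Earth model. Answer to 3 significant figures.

1.47

In the equirectangular projection with standard parallel φ₀ = 42.2° (x = Rλ cos φ₀, y = Rφ), meridians are true-scale (h = 1) and the parallel scale is k = cos φ₀ / cos φ.
Areal scale at 51.3°: h·k = 1.000 × 1.185 = 1.185.
Areal scale at 23.6°: h·k = 1.000 × 0.8084 = 0.8084.
Ratio = 1.185/0.8084 ≈ 1.47.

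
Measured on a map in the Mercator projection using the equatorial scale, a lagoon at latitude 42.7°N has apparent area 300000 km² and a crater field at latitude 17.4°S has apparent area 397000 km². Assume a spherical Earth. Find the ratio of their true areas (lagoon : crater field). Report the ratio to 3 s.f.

0.448

Since Mercator area scale is 1/cos²φ, the true area equals the apparent area multiplied by cos²φ.
True area of lagoon: 300000 × cos²(42.7°) = 300000 × 0.5401 = 162000 km².
True area of crater field: 397000 × cos²(17.4°) = 397000 × 0.9106 = 361500 km².
Ratio = 162000 / 361500 ≈ 0.448.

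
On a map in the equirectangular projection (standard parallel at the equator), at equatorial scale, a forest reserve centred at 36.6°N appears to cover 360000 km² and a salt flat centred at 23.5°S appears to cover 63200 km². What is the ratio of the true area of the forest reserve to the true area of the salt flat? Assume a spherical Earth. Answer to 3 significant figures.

Plate carrée has h = 1 and k = sec φ, giving areal scale sec φ; true area = (apparent area) · cos φ.
True area of forest reserve: 360000 × cos(36.6°) = 360000 × 0.8028 = 289000 km².
True area of salt flat: 63200 × cos(23.5°) = 63200 × 0.9171 = 57960 km².
Ratio = 289000 / 57960 ≈ 4.99.

4.99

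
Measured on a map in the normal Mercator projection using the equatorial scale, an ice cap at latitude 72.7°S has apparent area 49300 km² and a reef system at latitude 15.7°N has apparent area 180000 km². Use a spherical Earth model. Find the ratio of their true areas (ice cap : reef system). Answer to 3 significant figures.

0.0261

On Mercator the areal scale is sec²φ, so true area = apparent × cos²φ.
True area of ice cap: 49300 × cos²(72.7°) = 49300 × 0.08843 = 4360 km².
True area of reef system: 180000 × cos²(15.7°) = 180000 × 0.9268 = 166800 km².
Ratio = 4360 / 166800 ≈ 0.0261.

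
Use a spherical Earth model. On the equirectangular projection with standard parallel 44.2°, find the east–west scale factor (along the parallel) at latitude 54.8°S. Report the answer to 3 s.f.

The equidistant cylindrical projection with φ₀ = 44.2° has h = 1 (meridians true) and k = cos φ₀ / cos φ along parallels.
k = cos 44.2° / cos 54.8° = 0.7169/0.5764 = 1.244.

1.24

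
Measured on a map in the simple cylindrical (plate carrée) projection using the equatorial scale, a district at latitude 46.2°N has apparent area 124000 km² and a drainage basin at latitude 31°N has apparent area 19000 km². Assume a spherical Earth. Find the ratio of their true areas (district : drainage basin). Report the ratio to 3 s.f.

5.27

Plate carrée has h = 1 and k = sec φ, giving areal scale sec φ; true area = (apparent area) · cos φ.
True area of district: 124000 × cos(46.2°) = 124000 × 0.6921 = 85830 km².
True area of drainage basin: 19000 × cos(31°) = 19000 × 0.8572 = 16290 km².
Ratio = 85830 / 16290 ≈ 5.27.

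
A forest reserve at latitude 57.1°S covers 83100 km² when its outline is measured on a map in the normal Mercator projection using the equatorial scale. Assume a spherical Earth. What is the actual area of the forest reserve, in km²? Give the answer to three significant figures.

The Mercator projection is conformal; its linear scale factor is the same in every direction and equals sec φ = 1/cos φ.
Areal scale = k² = sec²φ = 1/cos²(57.1°) = 1/0.5432² = 3.389.
True area = apparent / (areal scale) = 83100 / 3.389 ≈ 24500 km².

24500 km²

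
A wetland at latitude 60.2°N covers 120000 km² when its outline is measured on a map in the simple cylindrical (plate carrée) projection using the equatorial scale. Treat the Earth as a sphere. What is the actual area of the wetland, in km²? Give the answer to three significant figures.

59600 km²

Plate carrée maps x = Rλ, y = Rφ. The meridian scale is h = 1 and the parallel scale is k = 1/cos φ = sec φ.
Areal scale = h·k = 1 × sec φ; at 60.2°, h = 1.000, k = 2.012, so h·k = 2.012.
True area = apparent / (areal scale) = 120000 / 2.012 ≈ 59600 km².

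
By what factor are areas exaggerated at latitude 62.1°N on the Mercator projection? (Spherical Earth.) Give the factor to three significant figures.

4.57

Mercator is conformal, so the point scale is isotropic: h = k = sec φ = 1/cos φ.
Areal scale = k² = sec²φ = 1/cos²(62.1°) = 1/0.4679² = 4.567.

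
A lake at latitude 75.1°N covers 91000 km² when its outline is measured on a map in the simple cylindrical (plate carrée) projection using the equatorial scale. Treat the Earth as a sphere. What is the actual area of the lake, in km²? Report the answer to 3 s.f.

23400 km²

For the equirectangular projection with φ₀ = 0 (plate carrée), h = 1 along meridians and k = sec φ along parallels.
Areal scale = h·k = 1 × sec φ; at 75.1°, h = 1.000, k = 3.889, so h·k = 3.889.
True area = apparent / (areal scale) = 91000 / 3.889 ≈ 23400 km².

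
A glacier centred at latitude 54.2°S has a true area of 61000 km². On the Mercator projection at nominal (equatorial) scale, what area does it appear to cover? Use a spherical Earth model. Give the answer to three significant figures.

178000 km²

The Mercator projection is conformal; its linear scale factor is the same in every direction and equals sec φ = 1/cos φ.
Areal scale = k² = sec²φ = 1/cos²(54.2°) = 1/0.5850² = 2.922.
Apparent area = 61000 × 2.922 ≈ 178000 km².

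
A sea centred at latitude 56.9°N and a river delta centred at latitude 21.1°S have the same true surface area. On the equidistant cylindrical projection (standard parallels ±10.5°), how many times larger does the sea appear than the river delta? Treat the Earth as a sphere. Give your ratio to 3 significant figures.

1.71

In the equirectangular projection with standard parallel φ₀ = 10.5° (x = Rλ cos φ₀, y = Rφ), meridians are true-scale (h = 1) and the parallel scale is k = cos φ₀ / cos φ.
Areal scale at 56.9°: h·k = 1.000 × 1.800 = 1.800.
Areal scale at 21.1°: h·k = 1.000 × 1.054 = 1.054.
Ratio = 1.800/1.054 ≈ 1.71.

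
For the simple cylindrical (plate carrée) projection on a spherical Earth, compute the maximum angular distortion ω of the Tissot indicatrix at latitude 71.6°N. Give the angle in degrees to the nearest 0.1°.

62.7°

Plate carrée maps x = Rλ, y = Rφ. The meridian scale is h = 1 and the parallel scale is k = 1/cos φ = sec φ.
At 71.6°: h = 1.000, k = 3.168; principal scales a = 3.168, b = 1.000.
sin(ω/2) = (a − b)/(a + b) = 2.168/4.168 = 0.5202, so ω = 2 arcsin(0.5202) ≈ 62.7°.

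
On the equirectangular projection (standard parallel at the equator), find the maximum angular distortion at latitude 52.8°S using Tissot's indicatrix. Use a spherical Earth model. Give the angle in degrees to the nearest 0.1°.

In the plate carrée (x = Rλ, y = Rφ), meridians are true-scale (h = 1) and parallels are stretched by k = sec φ.
At 52.8°: h = 1.000, k = 1.654; principal scales a = 1.654, b = 1.000.
sin(ω/2) = (a − b)/(a + b) = 0.6540/2.654 = 0.2464, so ω = 2 arcsin(0.2464) ≈ 28.5°.

28.5°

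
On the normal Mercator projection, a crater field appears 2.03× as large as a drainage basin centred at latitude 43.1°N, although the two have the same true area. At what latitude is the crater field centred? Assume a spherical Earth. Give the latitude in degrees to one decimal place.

59.2°

On Mercator, (apparent₁)/(apparent₂) = sec²φ₁ / sec²φ₂ when true areas are equal.
cos²φ₂ / cos²φ₁ = 2.03  ⇒  cos φ₁ = cos 43.1° / √2.03 = 0.7302/1.425 = 0.5125.
φ₁ = arccos(0.5125) ≈ 59.2°.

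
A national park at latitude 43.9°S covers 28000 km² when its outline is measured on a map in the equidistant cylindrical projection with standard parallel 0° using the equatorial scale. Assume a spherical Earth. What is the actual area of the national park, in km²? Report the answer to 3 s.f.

20200 km²

In the plate carrée (x = Rλ, y = Rφ), meridians are true-scale (h = 1) and parallels are stretched by k = sec φ.
Areal scale = h·k = 1 × sec φ; at 43.9°, h = 1.000, k = 1.388, so h·k = 1.388.
True area = apparent / (areal scale) = 28000 / 1.388 ≈ 20200 km².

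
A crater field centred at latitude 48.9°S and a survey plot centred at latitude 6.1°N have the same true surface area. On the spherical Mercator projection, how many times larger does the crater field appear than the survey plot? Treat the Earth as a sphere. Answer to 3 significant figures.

Mercator is conformal with k = sec φ, so areal scale = k² = sec²φ.
At 48.9°: sec²(48.9°) = 1/0.6574² = 2.314.
At 6.1°: sec²(6.1°) = 1/0.9943² = 1.011.
Ratio = 2.314/1.011 = cos²(6.1°)/cos²(48.9°) ≈ 2.29.

2.29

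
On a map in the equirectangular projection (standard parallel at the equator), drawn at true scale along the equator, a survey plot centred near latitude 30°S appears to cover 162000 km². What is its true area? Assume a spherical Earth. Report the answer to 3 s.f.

140000 km²

In the plate carrée (x = Rλ, y = Rφ), meridians are true-scale (h = 1) and parallels are stretched by k = sec φ.
Areal scale = h·k = 1 × sec φ; at 30°, h = 1.000, k = 1.155, so h·k = 1.155.
True area = apparent / (areal scale) = 162000 / 1.155 ≈ 140000 km².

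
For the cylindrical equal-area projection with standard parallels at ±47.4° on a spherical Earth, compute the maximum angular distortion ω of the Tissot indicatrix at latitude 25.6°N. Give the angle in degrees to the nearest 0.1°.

A cylindrical equal-area projection with standard parallel φ₀ has meridian scale h = cos φ / cos φ₀ and parallel scale k = cos φ₀ / cos φ (so areas are preserved, h·k = 1).
At 25.6°: h = 1.332, k = 0.7506; principal scales a = 1.332, b = 0.7506.
sin(ω/2) = (a − b)/(a + b) = 0.5818/2.083 = 0.2793, so ω = 2 arcsin(0.2793) ≈ 32.4°.

32.4°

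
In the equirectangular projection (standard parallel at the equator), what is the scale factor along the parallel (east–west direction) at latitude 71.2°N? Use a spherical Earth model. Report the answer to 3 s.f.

Plate carrée maps x = Rλ, y = Rφ. The meridian scale is h = 1 and the parallel scale is k = 1/cos φ = sec φ.
k = 1/cos 71.2° = 1/0.3223 = 3.103.

3.10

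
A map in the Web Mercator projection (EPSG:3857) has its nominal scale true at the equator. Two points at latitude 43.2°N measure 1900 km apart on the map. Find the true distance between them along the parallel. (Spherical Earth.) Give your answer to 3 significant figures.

For Mercator, h = k = sec φ (a conformal cylindrical projection has a single point scale, 1/cos φ).
Along the parallel at 43.2°, map distances are exaggerated by k = sec 43.2° = 1.372.
True distance = 1900 / 1.372 = 1900 × cos 43.2° ≈ 1390 km.

1390 km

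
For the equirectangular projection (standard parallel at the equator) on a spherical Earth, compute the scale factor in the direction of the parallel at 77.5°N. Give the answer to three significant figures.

4.62

In the plate carrée (x = Rλ, y = Rφ), meridians are true-scale (h = 1) and parallels are stretched by k = sec φ.
k = 1/cos 77.5° = 1/0.2164 = 4.620.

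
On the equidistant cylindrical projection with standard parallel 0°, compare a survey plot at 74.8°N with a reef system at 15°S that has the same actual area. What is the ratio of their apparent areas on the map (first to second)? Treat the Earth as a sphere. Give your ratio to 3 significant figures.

In the plate carrée (x = Rλ, y = Rφ), meridians are true-scale (h = 1) and parallels are stretched by k = sec φ.
Areal scale at 74.8°: h·k = 1.000 × 3.814 = 3.814.
Areal scale at 15°: h·k = 1.000 × 1.035 = 1.035.
Ratio = 3.814/1.035 ≈ 3.68.

3.68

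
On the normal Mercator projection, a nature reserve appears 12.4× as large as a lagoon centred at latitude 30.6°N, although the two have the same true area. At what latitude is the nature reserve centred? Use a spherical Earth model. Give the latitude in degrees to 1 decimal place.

For equal true areas on Mercator, apparent areas scale as sec²φ, so the ratio is cos²φ₂ / cos²φ₁.
cos²φ₂ / cos²φ₁ = 12.4  ⇒  cos φ₁ = cos 30.6° / √12.4 = 0.8607/3.521 = 0.2444.
φ₁ = arccos(0.2444) ≈ 75.9°.

75.9°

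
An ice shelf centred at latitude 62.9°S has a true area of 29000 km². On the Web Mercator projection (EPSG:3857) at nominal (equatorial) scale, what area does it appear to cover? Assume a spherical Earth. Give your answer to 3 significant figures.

For Mercator, h = k = sec φ (a conformal cylindrical projection has a single point scale, 1/cos φ).
Areal scale = k² = sec²φ = 1/cos²(62.9°) = 1/0.4555² = 4.819.
Apparent area = 29000 × 4.819 ≈ 140000 km².

140000 km²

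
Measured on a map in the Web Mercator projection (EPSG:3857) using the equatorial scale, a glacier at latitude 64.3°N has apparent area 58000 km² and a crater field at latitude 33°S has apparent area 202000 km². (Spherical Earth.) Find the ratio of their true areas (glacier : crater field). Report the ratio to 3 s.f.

0.0768

On Mercator the areal scale is sec²φ, so true area = apparent × cos²φ.
True area of glacier: 58000 × cos²(64.3°) = 58000 × 0.1881 = 10910 km².
True area of crater field: 202000 × cos²(33°) = 202000 × 0.7034 = 142100 km².
Ratio = 10910 / 142100 ≈ 0.0768.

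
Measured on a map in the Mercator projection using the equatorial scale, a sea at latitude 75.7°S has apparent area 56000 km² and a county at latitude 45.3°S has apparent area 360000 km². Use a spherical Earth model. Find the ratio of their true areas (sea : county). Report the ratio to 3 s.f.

0.0192

On Mercator the areal scale is sec²φ, so true area = apparent × cos²φ.
True area of sea: 56000 × cos²(75.7°) = 56000 × 0.06101 = 3416 km².
True area of county: 360000 × cos²(45.3°) = 360000 × 0.4948 = 178100 km².
Ratio = 3416 / 178100 ≈ 0.0192.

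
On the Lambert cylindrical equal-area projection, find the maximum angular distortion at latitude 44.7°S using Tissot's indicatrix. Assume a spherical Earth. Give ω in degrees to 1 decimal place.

38.4°

The Lambert cylindrical equal-area projection is the cylindrical equal-area projection with its standard parallel at the equator (φ₀ = 0). Cylindrical equal-area (φ₀ = 0°): h = cos φ / cos 0° along meridians, k = cos 0° / cos φ along parallels; h·k = 1.
At 44.7°: h = 0.7108, k = 1.407; principal scales a = 1.407, b = 0.7108.
sin(ω/2) = (a − b)/(a + b) = 0.6961/2.118 = 0.3287, so ω = 2 arcsin(0.3287) ≈ 38.4°.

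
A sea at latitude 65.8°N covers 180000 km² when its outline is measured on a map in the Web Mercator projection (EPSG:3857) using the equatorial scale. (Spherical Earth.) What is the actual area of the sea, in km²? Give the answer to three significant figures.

The Mercator projection is conformal; its linear scale factor is the same in every direction and equals sec φ = 1/cos φ.
Areal scale = k² = sec²φ = 1/cos²(65.8°) = 1/0.4099² = 5.951.
True area = apparent / (areal scale) = 180000 / 5.951 ≈ 30200 km².

30200 km²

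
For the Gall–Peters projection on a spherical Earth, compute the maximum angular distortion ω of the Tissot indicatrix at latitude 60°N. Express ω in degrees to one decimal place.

38.9°

The Gall–Peters projection is cylindrical equal-area with φ₀ = 45°. Cylindrical equal-area (φ₀ = 45°): h = cos φ / cos 45° along meridians, k = cos 45° / cos φ along parallels; h·k = 1.
At 60°: h = 0.7071, k = 1.414; principal scales a = 1.414, b = 0.7071.
sin(ω/2) = (a − b)/(a + b) = 0.7071/2.121 = 0.3333, so ω = 2 arcsin(0.3333) ≈ 38.9°.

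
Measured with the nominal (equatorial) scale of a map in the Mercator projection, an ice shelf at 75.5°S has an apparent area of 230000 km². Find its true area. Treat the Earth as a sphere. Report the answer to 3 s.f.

For Mercator, h = k = sec φ (a conformal cylindrical projection has a single point scale, 1/cos φ).
Areal scale = k² = sec²φ = 1/cos²(75.5°) = 1/0.2504² = 15.95.
True area = apparent / (areal scale) = 230000 / 15.95 ≈ 14400 km².

14400 km²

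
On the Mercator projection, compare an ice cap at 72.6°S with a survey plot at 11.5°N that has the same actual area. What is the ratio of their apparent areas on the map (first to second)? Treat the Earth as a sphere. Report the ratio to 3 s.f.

10.7

Mercator areal scale is sec²φ.
At 72.6°: sec²(72.6°) = 1/0.2990² = 11.18.
At 11.5°: sec²(11.5°) = 1/0.9799² = 1.041.
Ratio = 11.18/1.041 = cos²(11.5°)/cos²(72.6°) ≈ 10.7.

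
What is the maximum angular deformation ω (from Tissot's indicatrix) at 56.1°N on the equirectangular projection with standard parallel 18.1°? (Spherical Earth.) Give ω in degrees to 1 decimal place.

The equidistant cylindrical projection with φ₀ = 18.1° has h = 1 (meridians true) and k = cos φ₀ / cos φ along parallels.
At 56.1°: h = 1.000, k = 1.704; principal scales a = 1.704, b = 1.000.
sin(ω/2) = (a − b)/(a + b) = 0.7042/2.704 = 0.2604, so ω = 2 arcsin(0.2604) ≈ 30.2°.

30.2°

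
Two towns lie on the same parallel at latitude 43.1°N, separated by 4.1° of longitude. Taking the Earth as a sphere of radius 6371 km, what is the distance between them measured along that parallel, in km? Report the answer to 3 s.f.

Arc length along a parallel = R cos φ · Δλ (with Δλ in radians).
= 6371 × cos 43.1° × (4.1° × π/180) = 6371 × 0.7302 × 0.07156 ≈ 333 km.

333 km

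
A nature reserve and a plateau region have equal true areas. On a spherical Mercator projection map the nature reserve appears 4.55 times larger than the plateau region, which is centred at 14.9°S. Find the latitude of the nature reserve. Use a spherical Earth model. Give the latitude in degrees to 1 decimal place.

On Mercator, (apparent₁)/(apparent₂) = sec²φ₁ / sec²φ₂ when true areas are equal.
cos²φ₂ / cos²φ₁ = 4.55  ⇒  cos φ₁ = cos 14.9° / √4.55 = 0.9664/2.133 = 0.4530.
φ₁ = arccos(0.4530) ≈ 63.1°.

63.1°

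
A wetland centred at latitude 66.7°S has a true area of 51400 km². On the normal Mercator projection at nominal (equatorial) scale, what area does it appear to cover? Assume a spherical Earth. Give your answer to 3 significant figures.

The Mercator projection is conformal; its linear scale factor is the same in every direction and equals sec φ = 1/cos φ.
Areal scale = k² = sec²φ = 1/cos²(66.7°) = 1/0.3955² = 6.392.
Apparent area = 51400 × 6.392 ≈ 329000 km².

329000 km²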